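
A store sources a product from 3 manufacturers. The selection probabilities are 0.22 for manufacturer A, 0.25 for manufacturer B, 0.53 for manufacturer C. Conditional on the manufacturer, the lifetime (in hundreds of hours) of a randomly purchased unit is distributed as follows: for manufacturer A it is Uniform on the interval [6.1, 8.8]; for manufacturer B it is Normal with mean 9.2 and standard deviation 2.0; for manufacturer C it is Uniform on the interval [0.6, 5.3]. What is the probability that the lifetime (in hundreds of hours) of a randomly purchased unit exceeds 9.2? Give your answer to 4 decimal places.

Conditional on each manufacturer, P(X > 9.2): A: 0; B: 0.5; C: 0.
By total probability, P(X > 9.2) = 0.22·0 + 0.25·0.5 + 0.53·0 = 0.125.

0.1250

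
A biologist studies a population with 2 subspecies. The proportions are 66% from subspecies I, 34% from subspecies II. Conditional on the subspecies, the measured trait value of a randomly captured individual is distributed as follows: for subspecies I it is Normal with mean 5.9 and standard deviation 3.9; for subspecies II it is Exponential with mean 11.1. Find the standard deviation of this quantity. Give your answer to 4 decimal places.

Per component, I: μ=5.9, E[X²]=50.02; II: μ=11.1, E[X²]=246.42.
E[X] = 0.66·5.9 + 0.34·11.1 = 7.668.
E[X²] = 0.66·50.02 + 0.34·246.42 = 116.796.
Var(X) = E[X²] − (E[X])² = 116.796 − 58.7982 = 57.9978.
SD(X) = √57.9978 = 7.61563.

7.6156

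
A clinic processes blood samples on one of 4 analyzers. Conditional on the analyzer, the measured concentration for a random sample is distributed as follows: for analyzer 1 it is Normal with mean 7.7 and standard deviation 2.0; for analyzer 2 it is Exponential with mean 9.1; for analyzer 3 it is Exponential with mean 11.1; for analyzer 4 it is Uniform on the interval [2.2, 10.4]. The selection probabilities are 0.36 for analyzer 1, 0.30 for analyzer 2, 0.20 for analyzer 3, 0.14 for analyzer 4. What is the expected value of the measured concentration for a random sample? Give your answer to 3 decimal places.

Component means — 1: 7.7; 2: 9.1; 3: 11.1; 4: 6.3.
E[X] = 0.36·7.7 + 0.3·9.1 + 0.2·11.1 + 0.14·6.3 = 8.604.

8.604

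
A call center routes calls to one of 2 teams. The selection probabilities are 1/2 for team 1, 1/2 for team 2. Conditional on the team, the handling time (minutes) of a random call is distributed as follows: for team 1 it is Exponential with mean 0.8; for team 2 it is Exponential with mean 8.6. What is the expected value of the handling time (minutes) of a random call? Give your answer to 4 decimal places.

4.7000

Component means — 1: 0.8; 2: 8.6.
E[X] = 0.5·0.8 + 0.5·8.6 = 4.7.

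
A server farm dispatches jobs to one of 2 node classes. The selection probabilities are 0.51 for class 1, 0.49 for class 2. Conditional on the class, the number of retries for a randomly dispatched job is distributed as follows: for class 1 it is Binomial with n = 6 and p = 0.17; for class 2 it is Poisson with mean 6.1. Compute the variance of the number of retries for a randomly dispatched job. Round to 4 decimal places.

Per component, 1: μ=1.02, E[X²]=1.887; 2: μ=6.1, E[X²]=43.31.
E[X] = 0.51·1.02 + 0.49·6.1 = 3.5092.
E[X²] = 0.51·1.887 + 0.49·43.31 = 22.1843.
Var(X) = E[X²] − (E[X])² = 22.1843 − 12.3145 = 9.86979.

9.8698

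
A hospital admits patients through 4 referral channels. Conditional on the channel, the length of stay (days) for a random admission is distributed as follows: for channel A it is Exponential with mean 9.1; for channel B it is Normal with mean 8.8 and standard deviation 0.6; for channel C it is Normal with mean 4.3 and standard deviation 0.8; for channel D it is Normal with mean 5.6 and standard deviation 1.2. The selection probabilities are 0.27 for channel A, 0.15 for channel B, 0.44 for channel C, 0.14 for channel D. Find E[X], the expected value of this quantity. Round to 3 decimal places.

6.453

Component means — A: 9.1; B: 8.8; C: 4.3; D: 5.6.
E[X] = 0.27·9.1 + 0.15·8.8 + 0.44·4.3 + 0.14·5.6 = 6.453.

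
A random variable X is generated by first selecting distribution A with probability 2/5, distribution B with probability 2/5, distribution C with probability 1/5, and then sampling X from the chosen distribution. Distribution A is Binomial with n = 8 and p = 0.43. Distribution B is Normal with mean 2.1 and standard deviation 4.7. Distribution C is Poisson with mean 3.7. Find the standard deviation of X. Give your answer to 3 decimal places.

3.295

Per component, A: μ=3.44, E[X²]=13.7944; B: μ=2.1, E[X²]=26.5; C: μ=3.7, E[X²]=17.39.
E[X] = 0.4·3.44 + 0.4·2.1 + 0.2·3.7 = 2.956.
E[X²] = 0.4·13.7944 + 0.4·26.5 + 0.2·17.39 = 19.5958.
Var(X) = E[X²] − (E[X])² = 19.5958 − 8.73794 = 10.8578.
SD(X) = √10.8578 = 3.29512.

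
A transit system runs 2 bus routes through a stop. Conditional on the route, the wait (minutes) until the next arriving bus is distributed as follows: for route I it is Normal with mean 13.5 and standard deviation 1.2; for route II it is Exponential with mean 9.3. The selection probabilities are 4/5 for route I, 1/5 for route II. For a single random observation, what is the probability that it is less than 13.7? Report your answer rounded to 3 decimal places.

Conditional on each route, P(X < 13.7): I: 0.566184; II: 0.77079.
By total probability, P(X < 13.7) = 0.8·0.566184 + 0.2·0.77079 = 0.607105.

0.607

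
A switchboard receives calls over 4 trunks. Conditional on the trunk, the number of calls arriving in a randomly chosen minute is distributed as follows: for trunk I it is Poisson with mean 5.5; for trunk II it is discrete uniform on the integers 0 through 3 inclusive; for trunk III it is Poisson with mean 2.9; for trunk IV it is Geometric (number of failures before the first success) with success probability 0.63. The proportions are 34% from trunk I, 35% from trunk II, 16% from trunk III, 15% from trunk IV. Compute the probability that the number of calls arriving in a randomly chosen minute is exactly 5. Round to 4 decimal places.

0.0740

Conditional on each trunk, P(X = 5): I: 0.171401; II: 0; III: 0.0940491; IV: 0.00436867.
By total probability, P(X = 5) = 0.34·0.171401 + 0.35·0 + 0.16·0.0940491 + 0.15·0.00436867 = 0.0739794.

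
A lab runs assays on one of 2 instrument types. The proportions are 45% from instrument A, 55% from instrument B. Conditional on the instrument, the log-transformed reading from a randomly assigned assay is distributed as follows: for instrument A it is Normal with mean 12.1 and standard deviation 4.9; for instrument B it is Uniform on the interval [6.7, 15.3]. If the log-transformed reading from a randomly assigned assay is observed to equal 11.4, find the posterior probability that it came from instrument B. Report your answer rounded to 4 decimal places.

Likelihoods f(11.4 | ·): A: 0.0805902; B: 0.116279.
Posterior ∝ prior × likelihood. Numerator for B: 0.55·0.116279 = 0.0639535.
Normalizing constant: 0.45·0.0805902 + 0.55·0.116279 = 0.100219.
P(B | observation) = 0.0639535 / 0.100219 = 0.638137.

0.6381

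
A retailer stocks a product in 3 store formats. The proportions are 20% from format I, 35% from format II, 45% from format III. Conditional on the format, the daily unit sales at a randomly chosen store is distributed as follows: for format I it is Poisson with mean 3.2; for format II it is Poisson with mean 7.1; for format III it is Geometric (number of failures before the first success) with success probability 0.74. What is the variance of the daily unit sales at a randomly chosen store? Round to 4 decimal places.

12.3069

Per component, I: μ=3.2, E[X²]=13.44; II: μ=7.1, E[X²]=57.51; III: μ=0.351351, E[X²]=0.598247.
E[X] = 0.2·3.2 + 0.35·7.1 + 0.45·0.351351 = 3.28311.
E[X²] = 0.2·13.44 + 0.35·57.51 + 0.45·0.598247 = 23.0857.
Var(X) = E[X²] − (E[X])² = 23.0857 − 10.7788 = 12.3069.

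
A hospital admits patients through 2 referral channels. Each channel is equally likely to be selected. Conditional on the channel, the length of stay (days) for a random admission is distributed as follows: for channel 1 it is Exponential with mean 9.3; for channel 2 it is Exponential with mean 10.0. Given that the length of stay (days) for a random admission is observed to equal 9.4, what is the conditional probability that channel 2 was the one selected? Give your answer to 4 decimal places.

Likelihoods f(9.4 | ·): 1: 0.0391339; 2: 0.0390628.
Posterior ∝ prior × likelihood. Numerator for 2: 0.5·0.0390628 = 0.0195314.
Normalizing constant: 0.5·0.0391339 + 0.5·0.0390628 = 0.0390983.
P(2 | observation) = 0.0195314 / 0.0390983 = 0.499545.

0.4995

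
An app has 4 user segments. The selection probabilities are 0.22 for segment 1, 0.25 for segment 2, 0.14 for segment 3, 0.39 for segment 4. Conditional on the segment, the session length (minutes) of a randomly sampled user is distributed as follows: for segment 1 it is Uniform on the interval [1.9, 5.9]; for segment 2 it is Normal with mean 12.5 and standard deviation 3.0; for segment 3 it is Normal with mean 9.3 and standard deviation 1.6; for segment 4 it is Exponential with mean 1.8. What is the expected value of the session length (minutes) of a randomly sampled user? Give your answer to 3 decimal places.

Component means — 1: 3.9; 2: 12.5; 3: 9.3; 4: 1.8.
E[X] = 0.22·3.9 + 0.25·12.5 + 0.14·9.3 + 0.39·1.8 = 5.987.

5.987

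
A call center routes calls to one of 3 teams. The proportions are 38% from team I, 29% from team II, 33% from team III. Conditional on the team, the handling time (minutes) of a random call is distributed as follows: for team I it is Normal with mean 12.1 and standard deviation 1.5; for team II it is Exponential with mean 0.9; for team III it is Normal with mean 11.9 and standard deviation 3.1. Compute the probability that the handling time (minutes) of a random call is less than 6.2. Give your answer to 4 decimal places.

0.3006

Conditional on each team, P(X < 6.2): I: 4.1888e-05; II: 0.998981; III: 0.0329789.
By total probability, P(X < 6.2) = 0.38·4.1888e-05 + 0.29·0.998981 + 0.33·0.0329789 = 0.300603.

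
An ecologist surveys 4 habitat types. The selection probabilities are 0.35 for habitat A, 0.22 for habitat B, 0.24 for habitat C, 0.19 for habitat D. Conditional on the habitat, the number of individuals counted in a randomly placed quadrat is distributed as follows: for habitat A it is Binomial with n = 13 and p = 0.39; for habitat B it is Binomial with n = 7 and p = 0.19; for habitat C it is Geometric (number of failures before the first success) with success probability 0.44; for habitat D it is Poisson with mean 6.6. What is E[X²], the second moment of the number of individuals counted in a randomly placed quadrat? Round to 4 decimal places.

21.3187

For each component E[X²] = Var + (mean)², giving A: 28.7976; B: 2.8462; C: 4.5124; D: 50.16.
Overall E[X²] = 0.35·28.7976 + 0.22·2.8462 + 0.24·4.5124 + 0.19·50.16 = 21.3187.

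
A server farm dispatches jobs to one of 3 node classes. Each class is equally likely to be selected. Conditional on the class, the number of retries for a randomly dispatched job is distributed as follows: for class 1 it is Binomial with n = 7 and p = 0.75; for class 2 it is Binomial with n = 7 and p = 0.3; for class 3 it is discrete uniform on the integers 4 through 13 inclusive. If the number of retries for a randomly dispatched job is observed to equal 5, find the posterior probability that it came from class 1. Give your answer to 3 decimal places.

Likelihoods P(X=5 | ·): 1: 0.311462; 2: 0.0250047; 3: 0.1.
Posterior ∝ prior × likelihood. Numerator for 1: 0.333333·0.311462 = 0.103821.
Normalizing constant: 0.333333·0.311462 + 0.333333·0.0250047 + 0.333333·0.1 = 0.145489.
P(1 | observation) = 0.103821 / 0.145489 = 0.713599.

0.714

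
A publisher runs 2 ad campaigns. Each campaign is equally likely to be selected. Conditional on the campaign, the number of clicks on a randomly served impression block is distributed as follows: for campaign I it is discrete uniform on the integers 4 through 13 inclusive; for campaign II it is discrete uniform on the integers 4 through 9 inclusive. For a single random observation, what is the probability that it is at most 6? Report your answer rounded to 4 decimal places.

Conditional on each campaign, P(X ≤ 6): I: 0.3; II: 0.5.
By total probability, P(X ≤ 6) = 0.5·0.3 + 0.5·0.5 = 0.4.

0.4000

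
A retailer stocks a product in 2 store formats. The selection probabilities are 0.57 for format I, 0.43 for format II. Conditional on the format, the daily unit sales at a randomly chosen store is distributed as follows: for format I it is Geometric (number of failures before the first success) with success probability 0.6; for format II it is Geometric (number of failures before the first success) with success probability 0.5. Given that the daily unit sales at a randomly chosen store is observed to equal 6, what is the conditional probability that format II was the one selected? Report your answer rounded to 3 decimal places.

Likelihoods P(X=6 | ·): I: 0.0024576; II: 0.0078125.
Posterior ∝ prior × likelihood. Numerator for II: 0.43·0.0078125 = 0.00335937.
Normalizing constant: 0.57·0.0024576 + 0.43·0.0078125 = 0.00476021.
P(II | observation) = 0.00335937 / 0.00476021 = 0.70572.

0.706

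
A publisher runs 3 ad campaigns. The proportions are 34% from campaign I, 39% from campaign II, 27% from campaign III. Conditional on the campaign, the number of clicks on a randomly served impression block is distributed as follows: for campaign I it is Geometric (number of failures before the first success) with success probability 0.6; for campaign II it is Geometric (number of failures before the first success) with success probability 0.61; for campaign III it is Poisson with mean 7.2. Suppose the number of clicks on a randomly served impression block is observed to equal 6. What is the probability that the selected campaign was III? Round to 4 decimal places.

Likelihoods P(X=6 | ·): I: 0.0024576; II: 0.00214643; III: 0.144458.
Posterior ∝ prior × likelihood. Numerator for III: 0.27·0.144458 = 0.0390037.
Normalizing constant: 0.34·0.0024576 + 0.39·0.00214643 + 0.27·0.144458 = 0.0406764.
P(III | observation) = 0.0390037 / 0.0406764 = 0.958878.

0.9589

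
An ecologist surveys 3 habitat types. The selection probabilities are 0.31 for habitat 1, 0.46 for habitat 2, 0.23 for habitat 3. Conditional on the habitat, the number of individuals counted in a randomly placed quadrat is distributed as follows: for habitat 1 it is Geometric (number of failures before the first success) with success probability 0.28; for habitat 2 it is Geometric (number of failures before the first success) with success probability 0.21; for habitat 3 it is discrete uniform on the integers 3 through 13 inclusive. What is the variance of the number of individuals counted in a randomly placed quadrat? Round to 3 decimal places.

17.591

Per component, 1: μ=2.57143, E[X²]=15.7959; 2: μ=3.7619, E[X²]=32.0658; 3: μ=8, E[X²]=74.
E[X] = 0.31·2.57143 + 0.46·3.7619 + 0.23·8 = 4.36762.
E[X²] = 0.31·15.7959 + 0.46·32.0658 + 0.23·74 = 36.667.
Var(X) = E[X²] − (E[X])² = 36.667 − 19.0761 = 17.5909.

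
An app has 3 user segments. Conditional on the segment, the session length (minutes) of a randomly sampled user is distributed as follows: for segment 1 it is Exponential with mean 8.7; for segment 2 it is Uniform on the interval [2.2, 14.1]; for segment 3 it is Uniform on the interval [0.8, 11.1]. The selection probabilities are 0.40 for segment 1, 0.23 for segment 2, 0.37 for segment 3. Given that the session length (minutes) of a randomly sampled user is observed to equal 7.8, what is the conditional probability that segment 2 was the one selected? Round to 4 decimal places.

Likelihoods f(7.8 | ·): 1: 0.0468936; 2: 0.0840336; 3: 0.0970874.
Posterior ∝ prior × likelihood. Numerator for 2: 0.23·0.0840336 = 0.0193277.
Normalizing constant: 0.4·0.0468936 + 0.23·0.0840336 + 0.37·0.0970874 = 0.0740075.
P(2 | observation) = 0.0193277 / 0.0740075 = 0.261159.

0.2612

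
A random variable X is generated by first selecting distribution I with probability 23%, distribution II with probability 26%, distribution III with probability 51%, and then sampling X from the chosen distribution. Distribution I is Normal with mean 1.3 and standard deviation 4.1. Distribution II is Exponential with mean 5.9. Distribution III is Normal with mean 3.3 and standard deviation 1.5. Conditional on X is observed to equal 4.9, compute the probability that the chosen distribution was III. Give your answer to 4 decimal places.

0.6905

Likelihoods f(4.9 | ·): I: 0.0661778; II: 0.0738691; III: 0.150575.
Posterior ∝ prior × likelihood. Numerator for III: 0.51·0.150575 = 0.0767934.
Normalizing constant: 0.23·0.0661778 + 0.26·0.0738691 + 0.51·0.150575 = 0.11122.
P(III | observation) = 0.0767934 / 0.11122 = 0.690462.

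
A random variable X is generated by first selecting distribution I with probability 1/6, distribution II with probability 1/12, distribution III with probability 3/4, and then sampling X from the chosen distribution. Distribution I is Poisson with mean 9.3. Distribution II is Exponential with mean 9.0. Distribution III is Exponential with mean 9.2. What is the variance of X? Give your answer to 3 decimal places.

Per component, I: μ=9.3, E[X²]=95.79; II: μ=9, E[X²]=162; III: μ=9.2, E[X²]=169.28.
E[X] = 0.166667·9.3 + 0.0833333·9 + 0.75·9.2 = 9.2.
E[X²] = 0.166667·95.79 + 0.0833333·162 + 0.75·169.28 = 156.425.
Var(X) = E[X²] − (E[X])² = 156.425 − 84.64 = 71.785.

71.785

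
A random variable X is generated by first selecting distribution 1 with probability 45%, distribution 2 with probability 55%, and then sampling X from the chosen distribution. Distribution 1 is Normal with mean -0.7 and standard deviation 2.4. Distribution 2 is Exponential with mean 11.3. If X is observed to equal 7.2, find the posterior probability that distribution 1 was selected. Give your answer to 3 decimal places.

0.013

Likelihoods f(7.2 | ·): 1: 0.000737723; 2: 0.0467954.
Posterior ∝ prior × likelihood. Numerator for 1: 0.45·0.000737723 = 0.000331975.
Normalizing constant: 0.45·0.000737723 + 0.55·0.0467954 = 0.0260694.
P(1 | observation) = 0.000331975 / 0.0260694 = 0.0127343.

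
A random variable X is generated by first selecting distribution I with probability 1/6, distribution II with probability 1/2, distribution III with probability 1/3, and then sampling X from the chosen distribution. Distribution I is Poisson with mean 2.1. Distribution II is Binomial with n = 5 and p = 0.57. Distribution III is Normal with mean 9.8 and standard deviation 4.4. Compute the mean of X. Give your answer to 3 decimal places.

5.042

Component means — I: 2.1; II: 2.85; III: 9.8.
E[X] = 0.166667·2.1 + 0.5·2.85 + 0.333333·9.8 = 5.04167.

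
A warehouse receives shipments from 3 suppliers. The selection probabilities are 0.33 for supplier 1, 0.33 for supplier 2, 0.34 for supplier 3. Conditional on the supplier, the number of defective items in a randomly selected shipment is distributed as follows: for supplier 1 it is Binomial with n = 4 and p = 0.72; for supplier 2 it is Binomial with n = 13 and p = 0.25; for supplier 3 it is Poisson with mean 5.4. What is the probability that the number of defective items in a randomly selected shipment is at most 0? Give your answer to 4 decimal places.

0.0114

Conditional on each supplier, P(X ≤ 0): 1: 0.00614656; 2: 0.0237573; 3: 0.00451658.
By total probability, P(X ≤ 0) = 0.33·0.00614656 + 0.33·0.0237573 + 0.34·0.00451658 = 0.0114039.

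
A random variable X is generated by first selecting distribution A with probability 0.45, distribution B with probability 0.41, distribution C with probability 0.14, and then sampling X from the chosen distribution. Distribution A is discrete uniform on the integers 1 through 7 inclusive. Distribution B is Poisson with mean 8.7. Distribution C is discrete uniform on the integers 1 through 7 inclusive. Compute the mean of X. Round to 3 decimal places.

5.927

Component means — A: 4; B: 8.7; C: 4.
E[X] = 0.45·4 + 0.41·8.7 + 0.14·4 = 5.927.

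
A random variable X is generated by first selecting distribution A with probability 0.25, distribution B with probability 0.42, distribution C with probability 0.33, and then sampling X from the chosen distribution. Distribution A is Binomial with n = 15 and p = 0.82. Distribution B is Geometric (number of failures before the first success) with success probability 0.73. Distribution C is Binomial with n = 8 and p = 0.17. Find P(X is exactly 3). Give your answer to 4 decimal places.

Conditional on each component, P(X = 3): A: 2.90217e-07; B: 0.0143686; C: 0.108374.
By total probability, P(X = 3) = 0.25·2.90217e-07 + 0.42·0.0143686 + 0.33·0.108374 = 0.0417983.

0.0418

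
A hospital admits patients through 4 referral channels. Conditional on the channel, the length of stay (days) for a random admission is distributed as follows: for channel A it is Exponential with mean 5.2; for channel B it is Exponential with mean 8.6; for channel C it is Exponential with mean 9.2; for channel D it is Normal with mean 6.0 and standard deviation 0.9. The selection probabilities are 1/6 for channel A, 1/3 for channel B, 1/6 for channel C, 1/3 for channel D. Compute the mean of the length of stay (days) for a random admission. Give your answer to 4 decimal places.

Component means — A: 5.2; B: 8.6; C: 9.2; D: 6.
E[X] = 0.166667·5.2 + 0.333333·8.6 + 0.166667·9.2 + 0.333333·6 = 7.26667.

7.2667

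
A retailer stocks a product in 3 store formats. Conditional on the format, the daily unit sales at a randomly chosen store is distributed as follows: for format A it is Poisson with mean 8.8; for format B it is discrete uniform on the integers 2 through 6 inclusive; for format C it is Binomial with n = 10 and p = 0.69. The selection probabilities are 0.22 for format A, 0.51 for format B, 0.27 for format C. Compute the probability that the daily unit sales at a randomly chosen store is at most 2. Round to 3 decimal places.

Conditional on each format, P(X ≤ 2): A: 0.00731357; B: 0.2; C: 0.00201791.
By total probability, P(X ≤ 2) = 0.22·0.00731357 + 0.51·0.2 + 0.27·0.00201791 = 0.104154.

0.104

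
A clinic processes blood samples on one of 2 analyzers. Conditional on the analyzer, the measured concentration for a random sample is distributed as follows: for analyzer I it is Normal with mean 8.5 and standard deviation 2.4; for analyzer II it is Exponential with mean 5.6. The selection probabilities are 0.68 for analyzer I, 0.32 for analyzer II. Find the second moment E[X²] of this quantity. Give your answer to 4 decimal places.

For each component E[X²] = Var + (mean)², giving I: 78.01; II: 62.72.
Overall E[X²] = 0.68·78.01 + 0.32·62.72 = 73.1172.

73.1172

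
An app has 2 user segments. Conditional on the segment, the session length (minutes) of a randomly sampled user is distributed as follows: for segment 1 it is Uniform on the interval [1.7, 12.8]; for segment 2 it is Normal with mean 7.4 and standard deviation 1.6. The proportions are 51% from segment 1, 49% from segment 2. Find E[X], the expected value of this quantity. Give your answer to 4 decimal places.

Component means — 1: 7.25; 2: 7.4.
E[X] = 0.51·7.25 + 0.49·7.4 = 7.3235.

7.3235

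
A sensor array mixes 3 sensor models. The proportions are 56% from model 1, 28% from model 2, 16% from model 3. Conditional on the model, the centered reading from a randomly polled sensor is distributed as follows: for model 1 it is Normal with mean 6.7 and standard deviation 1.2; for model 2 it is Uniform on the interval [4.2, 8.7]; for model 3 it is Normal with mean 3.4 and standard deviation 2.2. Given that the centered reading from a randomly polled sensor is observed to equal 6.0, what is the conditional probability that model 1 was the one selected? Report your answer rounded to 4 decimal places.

0.6720

Likelihoods f(6.0 | ·): 1: 0.280439; 2: 0.222222; 3: 0.0901985.
Posterior ∝ prior × likelihood. Numerator for 1: 0.56·0.280439 = 0.157046.
Normalizing constant: 0.56·0.280439 + 0.28·0.222222 + 0.16·0.0901985 = 0.2337.
P(1 | observation) = 0.157046 / 0.2337 = 0.671998.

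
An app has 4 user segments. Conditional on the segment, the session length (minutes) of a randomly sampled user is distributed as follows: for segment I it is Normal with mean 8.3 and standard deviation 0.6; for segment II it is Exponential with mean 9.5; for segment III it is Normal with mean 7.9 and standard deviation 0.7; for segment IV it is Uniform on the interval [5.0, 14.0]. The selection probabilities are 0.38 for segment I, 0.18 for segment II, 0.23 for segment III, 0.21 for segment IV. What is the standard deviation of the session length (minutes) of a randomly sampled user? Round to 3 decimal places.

4.286

Per component, I: μ=8.3, E[X²]=69.25; II: μ=9.5, E[X²]=180.5; III: μ=7.9, E[X²]=62.9; IV: μ=9.5, E[X²]=97.
E[X] = 0.38·8.3 + 0.18·9.5 + 0.23·7.9 + 0.21·9.5 = 8.676.
E[X²] = 0.38·69.25 + 0.18·180.5 + 0.23·62.9 + 0.21·97 = 93.642.
Var(X) = E[X²] − (E[X])² = 93.642 − 75.273 = 18.369.
SD(X) = √18.369 = 4.28591.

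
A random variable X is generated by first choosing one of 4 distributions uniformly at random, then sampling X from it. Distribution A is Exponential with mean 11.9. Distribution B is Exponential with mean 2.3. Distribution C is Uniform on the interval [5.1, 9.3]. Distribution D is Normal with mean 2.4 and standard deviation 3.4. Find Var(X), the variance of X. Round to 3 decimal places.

Per component, A: μ=11.9, E[X²]=283.22; B: μ=2.3, E[X²]=10.58; C: μ=7.2, E[X²]=53.31; D: μ=2.4, E[X²]=17.32.
E[X] = 0.25·11.9 + 0.25·2.3 + 0.25·7.2 + 0.25·2.4 = 5.95.
E[X²] = 0.25·283.22 + 0.25·10.58 + 0.25·53.31 + 0.25·17.32 = 91.1075.
Var(X) = E[X²] − (E[X])² = 91.1075 − 35.4025 = 55.705.

55.705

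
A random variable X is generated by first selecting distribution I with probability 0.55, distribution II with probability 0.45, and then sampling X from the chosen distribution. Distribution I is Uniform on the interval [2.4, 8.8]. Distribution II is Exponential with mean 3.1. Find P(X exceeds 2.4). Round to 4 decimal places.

Conditional on each component, P(X > 2.4): I: 1; II: 0.461075.
By total probability, P(X > 2.4) = 0.55·1 + 0.45·0.461075 = 0.757484.

0.7575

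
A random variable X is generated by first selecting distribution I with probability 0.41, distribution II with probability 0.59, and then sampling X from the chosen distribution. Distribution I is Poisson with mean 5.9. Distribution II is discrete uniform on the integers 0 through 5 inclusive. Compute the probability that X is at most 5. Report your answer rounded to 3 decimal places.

Conditional on each component, P(X ≤ 5): I: 0.461873; II: 1.
By total probability, P(X ≤ 5) = 0.41·0.461873 + 0.59·1 = 0.779368.

0.779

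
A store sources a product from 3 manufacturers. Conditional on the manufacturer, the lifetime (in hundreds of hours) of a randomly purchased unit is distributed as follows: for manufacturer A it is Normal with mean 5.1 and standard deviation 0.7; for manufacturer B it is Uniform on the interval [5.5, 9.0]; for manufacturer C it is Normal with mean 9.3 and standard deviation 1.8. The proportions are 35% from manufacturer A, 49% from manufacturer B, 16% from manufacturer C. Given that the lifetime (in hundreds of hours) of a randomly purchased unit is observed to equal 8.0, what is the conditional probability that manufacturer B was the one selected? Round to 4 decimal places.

0.8365

Likelihoods f(8.0 | ·): A: 0.00010687; B: 0.285714; C: 0.170755.
Posterior ∝ prior × likelihood. Numerator for B: 0.49·0.285714 = 0.14.
Normalizing constant: 0.35·0.00010687 + 0.49·0.285714 + 0.16·0.170755 = 0.167358.
P(B | observation) = 0.14 / 0.167358 = 0.836529.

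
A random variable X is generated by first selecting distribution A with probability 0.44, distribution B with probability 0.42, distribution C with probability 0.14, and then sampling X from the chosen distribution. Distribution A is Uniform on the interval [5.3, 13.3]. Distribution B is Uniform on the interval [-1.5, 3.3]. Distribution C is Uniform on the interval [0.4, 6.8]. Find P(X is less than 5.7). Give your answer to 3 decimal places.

0.558

Conditional on each component, P(X < 5.7): A: 0.05; B: 1; C: 0.828125.
By total probability, P(X < 5.7) = 0.44·0.05 + 0.42·1 + 0.14·0.828125 = 0.557937.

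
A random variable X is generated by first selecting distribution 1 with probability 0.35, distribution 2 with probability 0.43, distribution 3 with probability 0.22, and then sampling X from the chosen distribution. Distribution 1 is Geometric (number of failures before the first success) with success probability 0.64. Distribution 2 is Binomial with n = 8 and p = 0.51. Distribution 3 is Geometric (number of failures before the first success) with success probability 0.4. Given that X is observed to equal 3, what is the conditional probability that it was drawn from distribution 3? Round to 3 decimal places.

Likelihoods P(X=3 | ·): 1: 0.0298598; 2: 0.209835; 3: 0.0864.
Posterior ∝ prior × likelihood. Numerator for 3: 0.22·0.0864 = 0.019008.
Normalizing constant: 0.35·0.0298598 + 0.43·0.209835 + 0.22·0.0864 = 0.119688.
P(3 | observation) = 0.019008 / 0.119688 = 0.158813.

0.159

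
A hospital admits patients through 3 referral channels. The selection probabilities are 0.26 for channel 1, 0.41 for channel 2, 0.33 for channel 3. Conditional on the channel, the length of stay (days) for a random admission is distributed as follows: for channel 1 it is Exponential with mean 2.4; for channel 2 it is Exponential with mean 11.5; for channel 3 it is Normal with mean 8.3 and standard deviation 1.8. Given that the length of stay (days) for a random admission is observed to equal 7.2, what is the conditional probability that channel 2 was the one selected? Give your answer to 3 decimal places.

0.224

Likelihoods f(7.2 | ·): 1: 0.0207446; 2: 0.0464939; 3: 0.183883.
Posterior ∝ prior × likelihood. Numerator for 2: 0.41·0.0464939 = 0.0190625.
Normalizing constant: 0.26·0.0207446 + 0.41·0.0464939 + 0.33·0.183883 = 0.0851376.
P(2 | observation) = 0.0190625 / 0.0851376 = 0.223902.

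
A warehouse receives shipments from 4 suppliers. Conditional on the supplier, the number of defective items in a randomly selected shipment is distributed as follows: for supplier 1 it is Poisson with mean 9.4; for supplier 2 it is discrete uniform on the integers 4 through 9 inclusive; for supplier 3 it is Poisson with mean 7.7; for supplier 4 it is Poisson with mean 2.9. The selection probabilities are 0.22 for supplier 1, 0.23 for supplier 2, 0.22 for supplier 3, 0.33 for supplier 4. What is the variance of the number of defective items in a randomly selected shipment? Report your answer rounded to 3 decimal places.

Per component, 1: μ=9.4, E[X²]=97.76; 2: μ=6.5, E[X²]=45.1667; 3: μ=7.7, E[X²]=66.99; 4: μ=2.9, E[X²]=11.31.
E[X] = 0.22·9.4 + 0.23·6.5 + 0.22·7.7 + 0.33·2.9 = 6.214.
E[X²] = 0.22·97.76 + 0.23·45.1667 + 0.22·66.99 + 0.33·11.31 = 50.3656.
Var(X) = E[X²] − (E[X])² = 50.3656 − 38.6138 = 11.7518.

11.752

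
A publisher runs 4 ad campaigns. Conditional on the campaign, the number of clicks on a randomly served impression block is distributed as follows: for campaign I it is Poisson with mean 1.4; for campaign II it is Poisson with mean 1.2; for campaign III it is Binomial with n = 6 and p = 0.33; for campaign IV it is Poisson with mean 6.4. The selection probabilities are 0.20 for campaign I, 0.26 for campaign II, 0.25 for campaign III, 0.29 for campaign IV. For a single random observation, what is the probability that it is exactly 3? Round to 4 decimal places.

Conditional on each campaign, P(X = 3): I: 0.112777; II: 0.0867439; III: 0.21617; IV: 0.0725945.
By total probability, P(X = 3) = 0.2·0.112777 + 0.26·0.0867439 + 0.25·0.21617 + 0.29·0.0725945 = 0.120204.

0.1202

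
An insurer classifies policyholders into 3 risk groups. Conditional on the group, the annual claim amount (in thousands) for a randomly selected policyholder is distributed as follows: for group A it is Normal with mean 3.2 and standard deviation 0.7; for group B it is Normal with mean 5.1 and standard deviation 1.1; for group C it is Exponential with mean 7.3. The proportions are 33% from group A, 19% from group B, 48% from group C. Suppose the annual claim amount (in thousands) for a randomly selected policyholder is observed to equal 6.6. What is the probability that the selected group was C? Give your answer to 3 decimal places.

0.495

Likelihoods f(6.6 | ·): A: 4.29447e-06; B: 0.14313; C: 0.0554661.
Posterior ∝ prior × likelihood. Numerator for C: 0.48·0.0554661 = 0.0266237.
Normalizing constant: 0.33·4.29447e-06 + 0.19·0.14313 + 0.48·0.0554661 = 0.0538199.
P(C | observation) = 0.0266237 / 0.0538199 = 0.494682.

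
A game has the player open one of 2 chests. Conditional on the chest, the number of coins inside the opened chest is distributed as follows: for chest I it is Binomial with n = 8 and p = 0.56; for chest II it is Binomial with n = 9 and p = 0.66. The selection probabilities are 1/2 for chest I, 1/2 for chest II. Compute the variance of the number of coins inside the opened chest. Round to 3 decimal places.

Per component, I: μ=4.48, E[X²]=22.0416; II: μ=5.94, E[X²]=37.3032.
E[X] = 0.5·4.48 + 0.5·5.94 = 5.21.
E[X²] = 0.5·22.0416 + 0.5·37.3032 = 29.6724.
Var(X) = E[X²] − (E[X])² = 29.6724 − 27.1441 = 2.5283.

2.528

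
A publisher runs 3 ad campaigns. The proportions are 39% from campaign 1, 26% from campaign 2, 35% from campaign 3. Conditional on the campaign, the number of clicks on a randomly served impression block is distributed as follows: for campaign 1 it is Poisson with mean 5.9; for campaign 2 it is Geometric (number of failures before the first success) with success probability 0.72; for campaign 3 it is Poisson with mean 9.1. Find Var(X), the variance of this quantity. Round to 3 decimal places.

Per component, 1: μ=5.9, E[X²]=40.71; 2: μ=0.388889, E[X²]=0.691358; 3: μ=9.1, E[X²]=91.91.
E[X] = 0.39·5.9 + 0.26·0.388889 + 0.35·9.1 = 5.58711.
E[X²] = 0.39·40.71 + 0.26·0.691358 + 0.35·91.91 = 48.2252.
Var(X) = E[X²] − (E[X])² = 48.2252 − 31.2158 = 17.0093.

17.009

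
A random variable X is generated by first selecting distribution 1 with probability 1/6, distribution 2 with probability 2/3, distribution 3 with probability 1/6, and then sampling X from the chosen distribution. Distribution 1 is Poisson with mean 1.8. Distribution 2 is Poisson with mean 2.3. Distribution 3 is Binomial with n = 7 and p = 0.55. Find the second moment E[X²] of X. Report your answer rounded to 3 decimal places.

For each component E[X²] = Var + (mean)², giving 1: 5.04; 2: 7.59; 3: 16.555.
Overall E[X²] = 0.166667·5.04 + 0.666667·7.59 + 0.166667·16.555 = 8.65917.

8.659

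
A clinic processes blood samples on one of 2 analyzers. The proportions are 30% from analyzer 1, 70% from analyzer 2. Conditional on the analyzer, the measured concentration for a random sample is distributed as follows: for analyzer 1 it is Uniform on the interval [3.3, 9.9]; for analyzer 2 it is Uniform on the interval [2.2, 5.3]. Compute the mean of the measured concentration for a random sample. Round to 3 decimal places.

Component means — 1: 6.6; 2: 3.75.
E[X] = 0.3·6.6 + 0.7·3.75 = 4.605.

4.605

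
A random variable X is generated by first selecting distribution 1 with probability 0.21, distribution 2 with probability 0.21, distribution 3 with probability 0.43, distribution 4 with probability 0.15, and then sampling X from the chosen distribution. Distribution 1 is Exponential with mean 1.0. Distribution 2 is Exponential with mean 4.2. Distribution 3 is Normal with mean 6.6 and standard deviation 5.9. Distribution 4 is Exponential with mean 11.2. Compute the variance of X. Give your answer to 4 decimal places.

47.6878

Per component, 1: μ=1, E[X²]=2; 2: μ=4.2, E[X²]=35.28; 3: μ=6.6, E[X²]=78.37; 4: μ=11.2, E[X²]=250.88.
E[X] = 0.21·1 + 0.21·4.2 + 0.43·6.6 + 0.15·11.2 = 5.61.
E[X²] = 0.21·2 + 0.21·35.28 + 0.43·78.37 + 0.15·250.88 = 79.1599.
Var(X) = E[X²] − (E[X])² = 79.1599 − 31.4721 = 47.6878.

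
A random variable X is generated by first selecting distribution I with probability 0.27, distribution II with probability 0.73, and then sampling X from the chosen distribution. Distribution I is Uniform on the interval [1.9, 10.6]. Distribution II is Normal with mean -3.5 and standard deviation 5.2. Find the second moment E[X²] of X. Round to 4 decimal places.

40.9316

For each component E[X²] = Var + (mean)², giving I: 45.37; II: 39.29.
Overall E[X²] = 0.27·45.37 + 0.73·39.29 = 40.9316.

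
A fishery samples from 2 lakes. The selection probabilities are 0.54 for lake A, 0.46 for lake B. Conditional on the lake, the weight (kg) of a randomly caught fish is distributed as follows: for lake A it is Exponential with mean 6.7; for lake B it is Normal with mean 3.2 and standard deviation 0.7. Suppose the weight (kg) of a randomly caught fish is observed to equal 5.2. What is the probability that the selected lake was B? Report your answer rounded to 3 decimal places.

0.107

Likelihoods f(5.2 | ·): A: 0.0686848; B: 0.00962014.
Posterior ∝ prior × likelihood. Numerator for B: 0.46·0.00962014 = 0.00442527.
Normalizing constant: 0.54·0.0686848 + 0.46·0.00962014 = 0.0415151.
P(B | observation) = 0.00442527 / 0.0415151 = 0.106594.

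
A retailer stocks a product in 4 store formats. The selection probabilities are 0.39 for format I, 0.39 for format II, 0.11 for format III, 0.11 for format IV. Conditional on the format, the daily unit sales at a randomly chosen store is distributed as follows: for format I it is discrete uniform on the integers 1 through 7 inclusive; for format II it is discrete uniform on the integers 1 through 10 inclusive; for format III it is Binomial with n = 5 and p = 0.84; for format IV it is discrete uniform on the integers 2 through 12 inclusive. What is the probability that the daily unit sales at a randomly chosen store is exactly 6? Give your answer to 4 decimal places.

0.1047

Conditional on each format, P(X = 6): I: 0.142857; II: 0.1; III: 0; IV: 0.0909091.
By total probability, P(X = 6) = 0.39·0.142857 + 0.39·0.1 + 0.11·0 + 0.11·0.0909091 = 0.104714.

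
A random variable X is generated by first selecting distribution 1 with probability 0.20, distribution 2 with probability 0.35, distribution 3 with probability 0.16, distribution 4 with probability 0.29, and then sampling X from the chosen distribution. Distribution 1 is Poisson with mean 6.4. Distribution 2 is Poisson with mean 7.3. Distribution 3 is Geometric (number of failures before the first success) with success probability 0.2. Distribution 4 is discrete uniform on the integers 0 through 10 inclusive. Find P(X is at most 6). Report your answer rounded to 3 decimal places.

Conditional on each component, P(X ≤ 6): 1: 0.542329; 2: 0.406032; 3: 0.790285; 4: 0.636364.
By total probability, P(X ≤ 6) = 0.2·0.542329 + 0.35·0.406032 + 0.16·0.790285 + 0.29·0.636364 = 0.561568.

0.562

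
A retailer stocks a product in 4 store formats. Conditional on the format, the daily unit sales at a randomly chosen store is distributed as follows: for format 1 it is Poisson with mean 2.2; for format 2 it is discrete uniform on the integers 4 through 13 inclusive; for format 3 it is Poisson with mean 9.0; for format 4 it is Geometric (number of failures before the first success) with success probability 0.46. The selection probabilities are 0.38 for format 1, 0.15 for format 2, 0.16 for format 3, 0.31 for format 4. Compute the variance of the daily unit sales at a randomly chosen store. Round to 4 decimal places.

15.0420

Per component, 1: μ=2.2, E[X²]=7.04; 2: μ=8.5, E[X²]=80.5; 3: μ=9, E[X²]=90; 4: μ=1.17391, E[X²]=3.93006.
E[X] = 0.38·2.2 + 0.15·8.5 + 0.16·9 + 0.31·1.17391 = 3.91491.
E[X²] = 0.38·7.04 + 0.15·80.5 + 0.16·90 + 0.31·3.93006 = 30.3685.
Var(X) = E[X²] − (E[X])² = 30.3685 − 15.3265 = 15.042.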